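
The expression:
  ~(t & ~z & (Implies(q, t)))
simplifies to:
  z | ~t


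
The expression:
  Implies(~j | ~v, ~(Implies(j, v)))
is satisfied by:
  {j: True}


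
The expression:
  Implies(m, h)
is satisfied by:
  {h: True, m: False}
  {m: False, h: False}
  {m: True, h: True}


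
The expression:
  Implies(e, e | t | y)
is always true.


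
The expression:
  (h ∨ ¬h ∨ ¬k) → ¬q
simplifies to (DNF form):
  ¬q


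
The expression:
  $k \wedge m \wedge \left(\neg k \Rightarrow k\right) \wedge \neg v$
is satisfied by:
  {m: True, k: True, v: False}


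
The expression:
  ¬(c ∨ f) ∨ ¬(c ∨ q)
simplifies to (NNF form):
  ¬c ∧ (¬f ∨ ¬q)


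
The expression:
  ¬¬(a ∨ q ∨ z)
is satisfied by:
  {a: True, q: True, z: True}
  {a: True, q: True, z: False}
  {a: True, z: True, q: False}
  {a: True, z: False, q: False}
  {q: True, z: True, a: False}
  {q: True, z: False, a: False}
  {z: True, q: False, a: False}


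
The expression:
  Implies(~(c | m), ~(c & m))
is always true.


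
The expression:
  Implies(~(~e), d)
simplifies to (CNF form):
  d | ~e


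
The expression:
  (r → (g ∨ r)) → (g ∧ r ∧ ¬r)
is never true.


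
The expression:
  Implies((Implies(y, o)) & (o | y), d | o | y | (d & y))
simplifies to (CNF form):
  True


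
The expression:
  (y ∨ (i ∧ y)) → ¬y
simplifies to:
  ¬y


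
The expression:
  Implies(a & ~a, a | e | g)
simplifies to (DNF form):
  True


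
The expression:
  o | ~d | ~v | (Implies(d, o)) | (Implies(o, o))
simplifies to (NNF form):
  True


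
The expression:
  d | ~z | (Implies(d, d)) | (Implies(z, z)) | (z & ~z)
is always true.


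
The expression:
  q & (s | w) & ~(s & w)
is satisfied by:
  {w: True, q: True, s: False}
  {s: True, q: True, w: False}


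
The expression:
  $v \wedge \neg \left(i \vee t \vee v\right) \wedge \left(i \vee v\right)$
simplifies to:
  $\text{False}$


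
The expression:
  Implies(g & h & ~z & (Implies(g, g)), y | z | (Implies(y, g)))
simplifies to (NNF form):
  True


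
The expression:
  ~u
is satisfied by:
  {u: False}


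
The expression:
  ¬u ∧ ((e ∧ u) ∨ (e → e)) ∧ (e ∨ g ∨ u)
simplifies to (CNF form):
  ¬u ∧ (e ∨ g)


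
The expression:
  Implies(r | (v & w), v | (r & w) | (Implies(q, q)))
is always true.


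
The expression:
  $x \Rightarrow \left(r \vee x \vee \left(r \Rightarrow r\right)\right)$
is always true.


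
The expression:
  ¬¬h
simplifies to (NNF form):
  h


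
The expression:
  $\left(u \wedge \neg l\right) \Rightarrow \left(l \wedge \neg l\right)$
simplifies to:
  $l \vee \neg u$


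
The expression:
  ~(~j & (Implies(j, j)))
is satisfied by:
  {j: True}


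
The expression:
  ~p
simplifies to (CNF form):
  ~p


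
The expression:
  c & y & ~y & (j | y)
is never true.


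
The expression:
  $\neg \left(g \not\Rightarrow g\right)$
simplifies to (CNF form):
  $\text{True}$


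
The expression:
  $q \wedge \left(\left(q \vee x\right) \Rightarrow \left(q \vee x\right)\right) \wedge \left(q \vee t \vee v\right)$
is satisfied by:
  {q: True}


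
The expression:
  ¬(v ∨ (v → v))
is never true.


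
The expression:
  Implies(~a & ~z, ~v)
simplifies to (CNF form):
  a | z | ~v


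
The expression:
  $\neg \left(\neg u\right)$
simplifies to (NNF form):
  $u$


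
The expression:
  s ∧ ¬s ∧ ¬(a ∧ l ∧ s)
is never true.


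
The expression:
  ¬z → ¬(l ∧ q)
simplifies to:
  z ∨ ¬l ∨ ¬q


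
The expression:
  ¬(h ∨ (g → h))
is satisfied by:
  {g: True, h: False}


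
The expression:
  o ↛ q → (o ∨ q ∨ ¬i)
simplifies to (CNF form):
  True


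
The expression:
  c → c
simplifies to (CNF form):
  True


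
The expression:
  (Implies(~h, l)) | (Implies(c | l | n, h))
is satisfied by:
  {h: True, l: True, n: False, c: False}
  {h: True, l: True, c: True, n: False}
  {h: True, l: True, n: True, c: False}
  {h: True, l: True, c: True, n: True}
  {h: True, n: False, c: False, l: False}
  {h: True, c: True, n: False, l: False}
  {h: True, n: True, c: False, l: False}
  {h: True, c: True, n: True, l: False}
  {l: True, n: False, c: False, h: False}
  {c: True, l: True, n: False, h: False}
  {l: True, n: True, c: False, h: False}
  {c: True, l: True, n: True, h: False}
  {l: False, n: False, c: False, h: False}


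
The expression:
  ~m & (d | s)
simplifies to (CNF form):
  ~m & (d | s)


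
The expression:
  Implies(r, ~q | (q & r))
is always true.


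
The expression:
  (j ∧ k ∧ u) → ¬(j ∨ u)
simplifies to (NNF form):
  ¬j ∨ ¬k ∨ ¬u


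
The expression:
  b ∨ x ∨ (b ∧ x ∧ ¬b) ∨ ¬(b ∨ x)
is always true.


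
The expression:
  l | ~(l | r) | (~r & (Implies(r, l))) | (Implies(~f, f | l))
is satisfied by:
  {l: True, f: True, r: False}
  {l: True, f: False, r: False}
  {f: True, l: False, r: False}
  {l: False, f: False, r: False}
  {r: True, l: True, f: True}
  {r: True, l: True, f: False}
  {r: True, f: True, l: False}


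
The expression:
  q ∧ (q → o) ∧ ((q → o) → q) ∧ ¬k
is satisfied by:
  {o: True, q: True, k: False}


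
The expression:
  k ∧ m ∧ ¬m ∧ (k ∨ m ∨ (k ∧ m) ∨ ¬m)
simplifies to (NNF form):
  False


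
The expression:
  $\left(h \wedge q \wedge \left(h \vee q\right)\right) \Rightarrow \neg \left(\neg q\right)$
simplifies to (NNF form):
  $\text{True}$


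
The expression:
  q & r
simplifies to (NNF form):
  q & r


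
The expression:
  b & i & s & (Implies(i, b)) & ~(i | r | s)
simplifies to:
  False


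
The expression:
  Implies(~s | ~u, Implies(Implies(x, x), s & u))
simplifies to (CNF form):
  s & u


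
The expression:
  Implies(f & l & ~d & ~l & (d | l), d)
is always true.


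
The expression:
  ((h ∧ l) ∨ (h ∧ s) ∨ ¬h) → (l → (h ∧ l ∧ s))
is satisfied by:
  {h: True, s: True, l: False}
  {h: True, s: False, l: False}
  {s: True, h: False, l: False}
  {h: False, s: False, l: False}
  {h: True, l: True, s: True}


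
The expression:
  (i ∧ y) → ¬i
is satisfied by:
  {y: False, i: False}
  {i: True, y: False}
  {y: True, i: False}


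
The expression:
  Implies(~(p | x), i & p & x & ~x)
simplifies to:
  p | x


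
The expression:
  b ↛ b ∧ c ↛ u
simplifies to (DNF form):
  False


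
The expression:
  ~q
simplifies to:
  ~q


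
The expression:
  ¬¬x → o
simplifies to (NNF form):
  o ∨ ¬x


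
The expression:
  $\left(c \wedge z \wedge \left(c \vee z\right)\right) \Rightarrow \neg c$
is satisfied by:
  {c: False, z: False}
  {z: True, c: False}
  {c: True, z: False}


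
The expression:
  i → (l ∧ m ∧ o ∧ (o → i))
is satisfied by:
  {m: True, o: True, l: True, i: False}
  {m: True, o: True, l: False, i: False}
  {m: True, l: True, o: False, i: False}
  {m: True, l: False, o: False, i: False}
  {o: True, l: True, m: False, i: False}
  {o: True, l: False, m: False, i: False}
  {l: True, m: False, o: False, i: False}
  {l: False, m: False, o: False, i: False}
  {i: True, m: True, o: True, l: True}


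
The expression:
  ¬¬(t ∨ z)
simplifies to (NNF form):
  t ∨ z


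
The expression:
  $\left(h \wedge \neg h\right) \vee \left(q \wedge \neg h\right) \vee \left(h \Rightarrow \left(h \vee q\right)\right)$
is always true.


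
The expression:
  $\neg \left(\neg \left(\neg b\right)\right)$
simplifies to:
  $\neg b$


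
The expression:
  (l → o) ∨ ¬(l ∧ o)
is always true.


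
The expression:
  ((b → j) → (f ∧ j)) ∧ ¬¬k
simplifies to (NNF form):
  k ∧ (b ∨ j) ∧ (f ∨ ¬j)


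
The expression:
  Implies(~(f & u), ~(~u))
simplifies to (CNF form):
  u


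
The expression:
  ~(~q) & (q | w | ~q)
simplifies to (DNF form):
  q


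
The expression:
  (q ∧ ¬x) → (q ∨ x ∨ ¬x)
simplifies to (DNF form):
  True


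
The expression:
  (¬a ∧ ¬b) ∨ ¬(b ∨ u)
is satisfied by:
  {u: False, b: False, a: False}
  {a: True, u: False, b: False}
  {u: True, a: False, b: False}


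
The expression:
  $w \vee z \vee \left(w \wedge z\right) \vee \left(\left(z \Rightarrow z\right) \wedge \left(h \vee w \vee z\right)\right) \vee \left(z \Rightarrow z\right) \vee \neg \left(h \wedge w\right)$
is always true.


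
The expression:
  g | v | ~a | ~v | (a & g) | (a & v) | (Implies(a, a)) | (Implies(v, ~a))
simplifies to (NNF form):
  True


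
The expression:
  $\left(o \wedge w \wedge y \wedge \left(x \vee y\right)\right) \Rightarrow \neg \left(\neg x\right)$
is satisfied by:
  {x: True, w: False, o: False, y: False}
  {x: False, w: False, o: False, y: False}
  {x: True, y: True, w: False, o: False}
  {y: True, x: False, w: False, o: False}
  {x: True, o: True, y: False, w: False}
  {o: True, y: False, w: False, x: False}
  {x: True, y: True, o: True, w: False}
  {y: True, o: True, x: False, w: False}
  {x: True, w: True, y: False, o: False}
  {w: True, y: False, o: False, x: False}
  {x: True, y: True, w: True, o: False}
  {y: True, w: True, x: False, o: False}
  {x: True, o: True, w: True, y: False}
  {o: True, w: True, y: False, x: False}
  {x: True, y: True, o: True, w: True}


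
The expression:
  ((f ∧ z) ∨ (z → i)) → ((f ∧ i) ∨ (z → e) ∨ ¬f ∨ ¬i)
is always true.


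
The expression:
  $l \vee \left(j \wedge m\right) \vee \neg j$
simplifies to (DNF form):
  $l \vee m \vee \neg j$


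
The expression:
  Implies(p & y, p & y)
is always true.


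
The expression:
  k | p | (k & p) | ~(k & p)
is always true.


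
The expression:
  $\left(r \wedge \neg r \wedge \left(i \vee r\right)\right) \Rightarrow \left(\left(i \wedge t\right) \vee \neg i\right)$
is always true.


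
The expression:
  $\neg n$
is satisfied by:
  {n: False}


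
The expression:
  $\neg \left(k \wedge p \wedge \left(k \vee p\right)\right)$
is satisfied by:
  {p: False, k: False}
  {k: True, p: False}
  {p: True, k: False}


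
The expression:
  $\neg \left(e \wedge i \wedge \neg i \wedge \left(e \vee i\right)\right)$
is always true.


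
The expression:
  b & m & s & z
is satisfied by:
  {z: True, m: True, b: True, s: True}


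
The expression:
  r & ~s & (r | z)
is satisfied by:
  {r: True, s: False}


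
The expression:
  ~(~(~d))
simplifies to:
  ~d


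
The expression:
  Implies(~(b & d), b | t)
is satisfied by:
  {b: True, t: True}
  {b: True, t: False}
  {t: True, b: False}


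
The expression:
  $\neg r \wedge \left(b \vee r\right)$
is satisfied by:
  {b: True, r: False}


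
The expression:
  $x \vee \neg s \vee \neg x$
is always true.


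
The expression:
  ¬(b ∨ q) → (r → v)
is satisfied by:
  {b: True, q: True, v: True, r: False}
  {b: True, q: True, v: False, r: False}
  {b: True, v: True, q: False, r: False}
  {b: True, v: False, q: False, r: False}
  {q: True, v: True, b: False, r: False}
  {q: True, v: False, b: False, r: False}
  {v: True, b: False, q: False, r: False}
  {v: False, b: False, q: False, r: False}
  {r: True, b: True, q: True, v: True}
  {r: True, b: True, q: True, v: False}
  {r: True, b: True, v: True, q: False}
  {r: True, b: True, v: False, q: False}
  {r: True, q: True, v: True, b: False}
  {r: True, q: True, v: False, b: False}
  {r: True, v: True, q: False, b: False}


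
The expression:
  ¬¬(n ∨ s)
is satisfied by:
  {n: True, s: True}
  {n: True, s: False}
  {s: True, n: False}


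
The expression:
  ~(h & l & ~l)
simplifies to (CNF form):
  True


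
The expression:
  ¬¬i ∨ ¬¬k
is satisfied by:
  {i: True, k: True}
  {i: True, k: False}
  {k: True, i: False}


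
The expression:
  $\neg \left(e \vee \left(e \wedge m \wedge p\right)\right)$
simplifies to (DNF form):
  $\neg e$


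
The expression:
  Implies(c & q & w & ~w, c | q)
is always true.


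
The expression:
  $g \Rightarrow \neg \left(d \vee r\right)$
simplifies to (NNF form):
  $\left(\neg d \wedge \neg r\right) \vee \neg g$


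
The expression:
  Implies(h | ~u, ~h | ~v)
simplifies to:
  ~h | ~v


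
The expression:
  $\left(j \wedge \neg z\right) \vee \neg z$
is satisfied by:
  {z: False}


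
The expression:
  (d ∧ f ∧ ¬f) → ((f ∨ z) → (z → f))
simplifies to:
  True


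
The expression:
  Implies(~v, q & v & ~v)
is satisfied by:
  {v: True}


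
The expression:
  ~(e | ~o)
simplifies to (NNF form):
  o & ~e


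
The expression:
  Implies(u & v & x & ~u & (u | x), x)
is always true.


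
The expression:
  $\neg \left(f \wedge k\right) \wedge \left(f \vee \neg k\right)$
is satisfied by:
  {k: False}


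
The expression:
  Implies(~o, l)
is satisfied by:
  {o: True, l: True}
  {o: True, l: False}
  {l: True, o: False}


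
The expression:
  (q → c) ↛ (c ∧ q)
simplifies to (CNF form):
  ¬q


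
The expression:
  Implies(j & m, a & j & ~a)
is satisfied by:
  {m: False, j: False}
  {j: True, m: False}
  {m: True, j: False}


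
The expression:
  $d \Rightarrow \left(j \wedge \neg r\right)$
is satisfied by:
  {j: True, r: False, d: False}
  {r: False, d: False, j: False}
  {j: True, r: True, d: False}
  {r: True, j: False, d: False}
  {d: True, j: True, r: False}


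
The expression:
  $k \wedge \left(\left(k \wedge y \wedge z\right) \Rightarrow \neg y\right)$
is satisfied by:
  {k: True, z: False, y: False}
  {y: True, k: True, z: False}
  {z: True, k: True, y: False}


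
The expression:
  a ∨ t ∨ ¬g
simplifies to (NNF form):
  a ∨ t ∨ ¬g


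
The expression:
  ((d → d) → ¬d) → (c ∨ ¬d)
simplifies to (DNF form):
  True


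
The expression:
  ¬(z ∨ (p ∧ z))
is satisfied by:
  {z: False}


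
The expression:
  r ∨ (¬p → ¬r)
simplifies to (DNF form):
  True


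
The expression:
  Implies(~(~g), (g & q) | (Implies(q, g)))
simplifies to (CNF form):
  True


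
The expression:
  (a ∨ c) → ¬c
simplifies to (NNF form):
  ¬c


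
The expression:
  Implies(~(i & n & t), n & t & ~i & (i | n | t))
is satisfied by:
  {t: True, n: True}


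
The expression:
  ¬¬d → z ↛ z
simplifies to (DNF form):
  ¬d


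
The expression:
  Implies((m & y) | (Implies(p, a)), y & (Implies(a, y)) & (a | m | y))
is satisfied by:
  {y: True, p: True, a: False}
  {y: True, a: False, p: False}
  {y: True, p: True, a: True}
  {y: True, a: True, p: False}
  {p: True, a: False, y: False}


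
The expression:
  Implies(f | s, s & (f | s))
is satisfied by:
  {s: True, f: False}
  {f: False, s: False}
  {f: True, s: True}


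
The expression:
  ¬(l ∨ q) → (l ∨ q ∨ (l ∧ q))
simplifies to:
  l ∨ q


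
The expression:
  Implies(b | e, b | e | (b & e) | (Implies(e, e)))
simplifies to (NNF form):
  True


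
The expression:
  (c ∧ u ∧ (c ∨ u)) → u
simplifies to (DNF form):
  True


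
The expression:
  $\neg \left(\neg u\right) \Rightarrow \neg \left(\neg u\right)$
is always true.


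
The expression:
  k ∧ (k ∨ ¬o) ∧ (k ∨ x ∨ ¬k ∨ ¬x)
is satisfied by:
  {k: True}


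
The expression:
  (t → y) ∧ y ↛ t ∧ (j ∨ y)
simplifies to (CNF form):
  y ∧ ¬t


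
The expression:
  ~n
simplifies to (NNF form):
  ~n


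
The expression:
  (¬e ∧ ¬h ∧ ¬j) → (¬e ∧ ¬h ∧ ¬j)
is always true.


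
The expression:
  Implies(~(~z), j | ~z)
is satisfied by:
  {j: True, z: False}
  {z: False, j: False}
  {z: True, j: True}


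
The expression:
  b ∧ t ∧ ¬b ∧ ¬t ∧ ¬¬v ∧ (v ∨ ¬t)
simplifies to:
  False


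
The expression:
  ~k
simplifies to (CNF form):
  ~k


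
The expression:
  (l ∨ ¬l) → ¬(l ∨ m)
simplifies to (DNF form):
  ¬l ∧ ¬m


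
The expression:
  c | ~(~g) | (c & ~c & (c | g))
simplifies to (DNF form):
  c | g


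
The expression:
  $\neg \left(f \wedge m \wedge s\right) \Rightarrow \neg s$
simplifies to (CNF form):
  $\left(f \vee \neg s\right) \wedge \left(m \vee \neg s\right)$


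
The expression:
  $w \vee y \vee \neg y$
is always true.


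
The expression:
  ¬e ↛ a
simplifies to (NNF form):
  a ∨ ¬e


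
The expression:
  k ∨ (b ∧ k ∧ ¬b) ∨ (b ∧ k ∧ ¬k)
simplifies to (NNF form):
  k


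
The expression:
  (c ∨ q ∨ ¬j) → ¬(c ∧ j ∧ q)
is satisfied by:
  {c: False, q: False, j: False}
  {j: True, c: False, q: False}
  {q: True, c: False, j: False}
  {j: True, q: True, c: False}
  {c: True, j: False, q: False}
  {j: True, c: True, q: False}
  {q: True, c: True, j: False}


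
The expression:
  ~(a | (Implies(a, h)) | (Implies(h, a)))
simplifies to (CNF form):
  False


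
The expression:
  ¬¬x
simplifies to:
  x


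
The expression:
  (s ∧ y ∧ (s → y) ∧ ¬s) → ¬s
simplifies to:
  True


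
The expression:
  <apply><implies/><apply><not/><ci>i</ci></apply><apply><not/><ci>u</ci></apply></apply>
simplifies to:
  <apply><or/><ci>i</ci><apply><not/><ci>u</ci></apply></apply>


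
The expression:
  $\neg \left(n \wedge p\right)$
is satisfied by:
  {p: False, n: False}
  {n: True, p: False}
  {p: True, n: False}


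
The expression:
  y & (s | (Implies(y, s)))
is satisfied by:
  {s: True, y: True}


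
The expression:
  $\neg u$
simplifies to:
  $\neg u$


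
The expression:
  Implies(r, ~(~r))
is always true.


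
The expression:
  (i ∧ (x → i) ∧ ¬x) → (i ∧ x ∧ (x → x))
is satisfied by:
  {x: True, i: False}
  {i: False, x: False}
  {i: True, x: True}


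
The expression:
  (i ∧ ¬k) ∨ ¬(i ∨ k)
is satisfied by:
  {k: False}


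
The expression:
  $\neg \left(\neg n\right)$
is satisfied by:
  {n: True}


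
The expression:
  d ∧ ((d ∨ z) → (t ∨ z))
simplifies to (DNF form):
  (d ∧ t) ∨ (d ∧ z)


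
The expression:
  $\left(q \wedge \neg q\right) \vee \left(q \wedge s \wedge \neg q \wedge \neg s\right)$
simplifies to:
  $\text{False}$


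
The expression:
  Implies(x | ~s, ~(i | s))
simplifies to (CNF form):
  (s | ~i) & (s | ~s) & (~i | ~x) & (~s | ~x)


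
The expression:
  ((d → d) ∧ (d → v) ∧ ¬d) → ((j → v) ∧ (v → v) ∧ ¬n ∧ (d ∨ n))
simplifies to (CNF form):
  d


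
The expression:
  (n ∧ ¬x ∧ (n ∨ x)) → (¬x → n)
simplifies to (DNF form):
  True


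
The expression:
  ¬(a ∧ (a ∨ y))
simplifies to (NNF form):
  ¬a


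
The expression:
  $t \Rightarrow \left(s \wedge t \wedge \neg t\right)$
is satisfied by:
  {t: False}


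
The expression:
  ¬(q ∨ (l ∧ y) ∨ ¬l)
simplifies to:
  l ∧ ¬q ∧ ¬y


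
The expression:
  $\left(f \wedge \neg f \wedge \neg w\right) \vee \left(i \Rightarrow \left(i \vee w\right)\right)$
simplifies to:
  $\text{True}$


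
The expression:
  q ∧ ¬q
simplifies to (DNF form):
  False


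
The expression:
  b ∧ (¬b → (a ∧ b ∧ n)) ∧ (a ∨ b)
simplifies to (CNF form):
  b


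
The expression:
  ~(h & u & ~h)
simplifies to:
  True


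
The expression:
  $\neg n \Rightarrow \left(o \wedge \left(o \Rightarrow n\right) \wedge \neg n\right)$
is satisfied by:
  {n: True}


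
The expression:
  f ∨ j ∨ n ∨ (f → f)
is always true.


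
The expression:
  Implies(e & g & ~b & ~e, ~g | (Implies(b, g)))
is always true.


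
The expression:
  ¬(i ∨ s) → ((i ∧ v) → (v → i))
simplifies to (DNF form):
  True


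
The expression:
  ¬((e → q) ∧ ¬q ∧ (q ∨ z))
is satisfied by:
  {q: True, e: True, z: False}
  {q: True, e: False, z: False}
  {e: True, q: False, z: False}
  {q: False, e: False, z: False}
  {z: True, q: True, e: True}
  {z: True, q: True, e: False}
  {z: True, e: True, q: False}


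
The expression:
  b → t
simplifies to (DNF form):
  t ∨ ¬b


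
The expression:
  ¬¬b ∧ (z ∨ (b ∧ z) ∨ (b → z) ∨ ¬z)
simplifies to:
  b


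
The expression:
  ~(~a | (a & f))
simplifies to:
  a & ~f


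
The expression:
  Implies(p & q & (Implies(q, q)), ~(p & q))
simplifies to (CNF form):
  ~p | ~q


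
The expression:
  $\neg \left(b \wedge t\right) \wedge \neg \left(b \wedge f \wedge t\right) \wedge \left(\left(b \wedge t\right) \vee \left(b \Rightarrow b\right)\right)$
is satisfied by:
  {t: False, b: False}
  {b: True, t: False}
  {t: True, b: False}


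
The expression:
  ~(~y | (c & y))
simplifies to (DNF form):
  y & ~c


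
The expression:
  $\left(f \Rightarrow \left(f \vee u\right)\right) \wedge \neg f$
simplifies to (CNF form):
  $\neg f$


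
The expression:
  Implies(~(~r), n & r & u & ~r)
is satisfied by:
  {r: False}


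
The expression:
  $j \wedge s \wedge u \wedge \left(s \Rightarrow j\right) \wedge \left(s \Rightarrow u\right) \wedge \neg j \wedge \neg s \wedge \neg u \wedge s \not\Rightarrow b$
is never true.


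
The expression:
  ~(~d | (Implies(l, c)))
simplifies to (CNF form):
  d & l & ~c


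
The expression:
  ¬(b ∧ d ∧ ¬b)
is always true.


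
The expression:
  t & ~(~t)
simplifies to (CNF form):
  t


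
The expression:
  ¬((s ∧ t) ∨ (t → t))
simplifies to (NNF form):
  False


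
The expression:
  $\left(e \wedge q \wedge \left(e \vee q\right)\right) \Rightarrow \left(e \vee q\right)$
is always true.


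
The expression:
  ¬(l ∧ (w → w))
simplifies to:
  ¬l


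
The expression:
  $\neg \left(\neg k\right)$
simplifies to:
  $k$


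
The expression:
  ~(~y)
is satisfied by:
  {y: True}


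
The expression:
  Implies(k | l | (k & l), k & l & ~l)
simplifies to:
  ~k & ~l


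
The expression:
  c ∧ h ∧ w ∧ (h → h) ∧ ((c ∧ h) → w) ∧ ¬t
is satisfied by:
  {h: True, c: True, w: True, t: False}


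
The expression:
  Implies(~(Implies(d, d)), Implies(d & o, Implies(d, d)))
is always true.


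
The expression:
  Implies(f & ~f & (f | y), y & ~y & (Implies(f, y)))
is always true.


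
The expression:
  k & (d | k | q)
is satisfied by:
  {k: True}


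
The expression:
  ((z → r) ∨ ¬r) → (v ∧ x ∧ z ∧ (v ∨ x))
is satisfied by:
  {z: True, x: True, v: True}


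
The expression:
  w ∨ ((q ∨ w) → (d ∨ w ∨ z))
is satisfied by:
  {d: True, z: True, w: True, q: False}
  {d: True, z: True, w: False, q: False}
  {d: True, w: True, q: False, z: False}
  {d: True, w: False, q: False, z: False}
  {z: True, w: True, q: False, d: False}
  {z: True, w: False, q: False, d: False}
  {w: True, z: False, q: False, d: False}
  {w: False, z: False, q: False, d: False}
  {d: True, z: True, q: True, w: True}
  {d: True, z: True, q: True, w: False}
  {d: True, q: True, w: True, z: False}
  {d: True, q: True, w: False, z: False}
  {q: True, z: True, w: True, d: False}
  {q: True, z: True, w: False, d: False}
  {q: True, w: True, z: False, d: False}


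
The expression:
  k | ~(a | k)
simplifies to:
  k | ~a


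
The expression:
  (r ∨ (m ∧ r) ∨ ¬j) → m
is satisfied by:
  {m: True, j: True, r: False}
  {m: True, j: False, r: False}
  {r: True, m: True, j: True}
  {r: True, m: True, j: False}
  {j: True, r: False, m: False}


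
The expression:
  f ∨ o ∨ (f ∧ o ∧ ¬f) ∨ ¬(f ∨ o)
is always true.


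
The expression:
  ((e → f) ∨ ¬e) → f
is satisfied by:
  {e: True, f: True}
  {e: True, f: False}
  {f: True, e: False}


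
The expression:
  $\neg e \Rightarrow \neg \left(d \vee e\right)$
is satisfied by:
  {e: True, d: False}
  {d: False, e: False}
  {d: True, e: True}


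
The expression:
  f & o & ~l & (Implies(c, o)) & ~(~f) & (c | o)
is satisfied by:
  {f: True, o: True, l: False}


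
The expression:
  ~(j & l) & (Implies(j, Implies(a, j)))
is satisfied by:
  {l: False, j: False}
  {j: True, l: False}
  {l: True, j: False}


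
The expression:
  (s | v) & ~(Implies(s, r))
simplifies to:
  s & ~r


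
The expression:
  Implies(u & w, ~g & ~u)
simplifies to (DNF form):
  ~u | ~w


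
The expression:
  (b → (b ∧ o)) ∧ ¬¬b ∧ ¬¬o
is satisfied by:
  {b: True, o: True}


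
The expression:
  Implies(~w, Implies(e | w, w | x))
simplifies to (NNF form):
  w | x | ~e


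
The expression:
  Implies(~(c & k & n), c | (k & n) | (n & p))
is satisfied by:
  {k: True, c: True, p: True, n: True}
  {k: True, c: True, n: True, p: False}
  {c: True, p: True, n: True, k: False}
  {c: True, n: True, p: False, k: False}
  {c: True, p: True, k: True, n: False}
  {c: True, k: True, n: False, p: False}
  {c: True, p: True, n: False, k: False}
  {c: True, n: False, p: False, k: False}
  {k: True, n: True, p: True, c: False}
  {k: True, n: True, p: False, c: False}
  {n: True, p: True, k: False, c: False}


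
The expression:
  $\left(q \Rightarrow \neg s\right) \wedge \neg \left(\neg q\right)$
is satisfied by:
  {q: True, s: False}


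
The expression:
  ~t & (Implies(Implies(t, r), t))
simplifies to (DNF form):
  False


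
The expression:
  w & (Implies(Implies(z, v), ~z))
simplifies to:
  w & (~v | ~z)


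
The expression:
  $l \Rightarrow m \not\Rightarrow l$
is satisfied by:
  {l: False}


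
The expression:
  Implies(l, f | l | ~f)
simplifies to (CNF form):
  True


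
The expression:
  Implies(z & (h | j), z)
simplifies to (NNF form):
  True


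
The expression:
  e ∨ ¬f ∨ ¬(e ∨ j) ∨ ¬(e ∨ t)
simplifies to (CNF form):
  e ∨ ¬f ∨ ¬j ∨ ¬t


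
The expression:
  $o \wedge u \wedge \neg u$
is never true.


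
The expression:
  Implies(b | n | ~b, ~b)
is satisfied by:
  {b: False}


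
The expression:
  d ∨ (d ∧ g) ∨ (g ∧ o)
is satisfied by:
  {d: True, o: True, g: True}
  {d: True, o: True, g: False}
  {d: True, g: True, o: False}
  {d: True, g: False, o: False}
  {o: True, g: True, d: False}


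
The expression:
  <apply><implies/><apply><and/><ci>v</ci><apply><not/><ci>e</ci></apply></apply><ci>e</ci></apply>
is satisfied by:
  {e: True, v: False}
  {v: False, e: False}
  {v: True, e: True}


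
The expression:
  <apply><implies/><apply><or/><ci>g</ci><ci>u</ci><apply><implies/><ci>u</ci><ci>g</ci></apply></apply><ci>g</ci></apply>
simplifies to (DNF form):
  <ci>g</ci>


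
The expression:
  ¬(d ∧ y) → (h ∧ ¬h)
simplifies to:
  d ∧ y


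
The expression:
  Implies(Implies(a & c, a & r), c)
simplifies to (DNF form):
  c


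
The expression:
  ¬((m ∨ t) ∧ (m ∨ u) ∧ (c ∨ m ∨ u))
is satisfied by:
  {u: False, m: False, t: False}
  {t: True, u: False, m: False}
  {u: True, t: False, m: False}


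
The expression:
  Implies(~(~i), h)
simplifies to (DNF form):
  h | ~i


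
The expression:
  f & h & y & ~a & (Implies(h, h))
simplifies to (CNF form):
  f & h & y & ~a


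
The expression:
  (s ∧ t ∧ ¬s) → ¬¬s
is always true.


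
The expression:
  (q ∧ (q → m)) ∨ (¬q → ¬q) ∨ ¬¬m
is always true.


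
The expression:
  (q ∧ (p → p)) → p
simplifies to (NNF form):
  p ∨ ¬q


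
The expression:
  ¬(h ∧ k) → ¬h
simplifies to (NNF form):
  k ∨ ¬h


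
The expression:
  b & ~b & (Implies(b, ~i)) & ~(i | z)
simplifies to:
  False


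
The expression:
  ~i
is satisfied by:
  {i: False}


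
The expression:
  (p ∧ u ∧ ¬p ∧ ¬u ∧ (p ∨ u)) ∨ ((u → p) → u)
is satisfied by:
  {u: True}


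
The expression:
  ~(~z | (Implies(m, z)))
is never true.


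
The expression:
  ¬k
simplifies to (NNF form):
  ¬k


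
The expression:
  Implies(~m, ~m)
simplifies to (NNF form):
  True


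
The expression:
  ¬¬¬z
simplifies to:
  ¬z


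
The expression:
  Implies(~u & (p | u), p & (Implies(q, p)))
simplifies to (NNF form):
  True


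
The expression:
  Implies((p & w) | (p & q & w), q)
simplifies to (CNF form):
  q | ~p | ~w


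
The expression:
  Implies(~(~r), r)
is always true.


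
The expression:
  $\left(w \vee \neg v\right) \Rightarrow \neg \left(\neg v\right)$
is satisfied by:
  {v: True}


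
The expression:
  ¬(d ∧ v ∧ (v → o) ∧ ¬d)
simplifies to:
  True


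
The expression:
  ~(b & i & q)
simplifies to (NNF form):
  ~b | ~i | ~q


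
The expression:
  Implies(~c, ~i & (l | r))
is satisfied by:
  {c: True, l: True, r: True, i: False}
  {c: True, l: True, r: False, i: False}
  {c: True, r: True, l: False, i: False}
  {c: True, r: False, l: False, i: False}
  {i: True, c: True, l: True, r: True}
  {i: True, c: True, l: True, r: False}
  {i: True, c: True, l: False, r: True}
  {i: True, c: True, l: False, r: False}
  {l: True, r: True, c: False, i: False}
  {l: True, c: False, r: False, i: False}
  {r: True, c: False, l: False, i: False}


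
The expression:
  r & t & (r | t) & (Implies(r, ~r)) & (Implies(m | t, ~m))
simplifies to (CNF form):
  False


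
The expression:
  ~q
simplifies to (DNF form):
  ~q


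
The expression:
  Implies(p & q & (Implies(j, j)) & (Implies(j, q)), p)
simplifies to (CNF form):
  True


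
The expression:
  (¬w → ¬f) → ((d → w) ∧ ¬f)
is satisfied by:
  {w: False, f: False, d: False}
  {w: True, f: False, d: False}
  {d: True, w: True, f: False}
  {f: True, w: False, d: False}
  {f: True, d: True, w: False}


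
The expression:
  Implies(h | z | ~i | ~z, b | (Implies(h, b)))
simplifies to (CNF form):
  b | ~h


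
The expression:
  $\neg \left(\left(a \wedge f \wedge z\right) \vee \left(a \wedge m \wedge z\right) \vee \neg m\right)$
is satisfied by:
  {m: True, z: False, a: False}
  {m: True, a: True, z: False}
  {m: True, z: True, a: False}


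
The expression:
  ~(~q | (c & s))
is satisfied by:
  {q: True, s: False, c: False}
  {c: True, q: True, s: False}
  {s: True, q: True, c: False}


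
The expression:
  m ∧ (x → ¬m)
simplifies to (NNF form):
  m ∧ ¬x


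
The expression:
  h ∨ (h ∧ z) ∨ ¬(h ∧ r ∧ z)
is always true.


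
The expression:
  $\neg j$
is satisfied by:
  {j: False}


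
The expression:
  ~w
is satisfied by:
  {w: False}


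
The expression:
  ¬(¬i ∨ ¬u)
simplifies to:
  i ∧ u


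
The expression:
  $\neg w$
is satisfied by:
  {w: False}


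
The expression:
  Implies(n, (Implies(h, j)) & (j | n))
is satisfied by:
  {j: True, n: False, h: False}
  {j: False, n: False, h: False}
  {h: True, j: True, n: False}
  {h: True, j: False, n: False}
  {n: True, j: True, h: False}
  {n: True, j: False, h: False}
  {n: True, h: True, j: True}


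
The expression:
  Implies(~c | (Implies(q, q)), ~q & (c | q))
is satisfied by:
  {c: True, q: False}


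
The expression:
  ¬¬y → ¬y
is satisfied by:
  {y: False}


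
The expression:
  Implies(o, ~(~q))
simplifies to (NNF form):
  q | ~o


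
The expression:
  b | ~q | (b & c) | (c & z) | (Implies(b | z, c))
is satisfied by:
  {b: True, c: True, q: False, z: False}
  {b: True, c: False, q: False, z: False}
  {c: True, b: False, q: False, z: False}
  {b: False, c: False, q: False, z: False}
  {b: True, z: True, c: True, q: False}
  {b: True, z: True, c: False, q: False}
  {z: True, c: True, b: False, q: False}
  {z: True, b: False, c: False, q: False}
  {b: True, q: True, c: True, z: False}
  {b: True, q: True, c: False, z: False}
  {q: True, c: True, b: False, z: False}
  {q: True, b: False, c: False, z: False}
  {z: True, q: True, b: True, c: True}
  {z: True, q: True, b: True, c: False}
  {z: True, q: True, c: True, b: False}


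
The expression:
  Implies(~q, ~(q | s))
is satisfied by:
  {q: True, s: False}
  {s: False, q: False}
  {s: True, q: True}


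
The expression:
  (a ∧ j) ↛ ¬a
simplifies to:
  a ∧ j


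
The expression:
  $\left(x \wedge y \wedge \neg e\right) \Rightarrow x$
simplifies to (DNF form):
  $\text{True}$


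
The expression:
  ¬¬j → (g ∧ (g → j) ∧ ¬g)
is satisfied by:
  {j: False}


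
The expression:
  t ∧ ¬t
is never true.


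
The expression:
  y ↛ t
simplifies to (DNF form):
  y ∧ ¬t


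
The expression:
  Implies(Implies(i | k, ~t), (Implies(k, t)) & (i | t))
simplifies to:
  t | (i & ~k)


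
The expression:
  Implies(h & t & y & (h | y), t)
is always true.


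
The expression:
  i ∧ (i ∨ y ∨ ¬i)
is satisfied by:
  {i: True}


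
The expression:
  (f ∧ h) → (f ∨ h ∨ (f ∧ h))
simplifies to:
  True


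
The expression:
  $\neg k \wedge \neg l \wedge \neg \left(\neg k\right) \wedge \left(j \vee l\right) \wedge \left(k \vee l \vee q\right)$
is never true.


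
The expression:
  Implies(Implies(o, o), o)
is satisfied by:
  {o: True}


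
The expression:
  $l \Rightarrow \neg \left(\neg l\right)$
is always true.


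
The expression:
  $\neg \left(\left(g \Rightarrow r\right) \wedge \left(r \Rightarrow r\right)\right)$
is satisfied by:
  {g: True, r: False}


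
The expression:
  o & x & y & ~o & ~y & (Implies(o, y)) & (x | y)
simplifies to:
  False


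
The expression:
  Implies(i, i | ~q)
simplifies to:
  True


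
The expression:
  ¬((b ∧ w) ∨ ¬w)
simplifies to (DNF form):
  w ∧ ¬b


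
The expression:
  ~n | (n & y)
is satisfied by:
  {y: True, n: False}
  {n: False, y: False}
  {n: True, y: True}


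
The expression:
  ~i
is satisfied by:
  {i: False}


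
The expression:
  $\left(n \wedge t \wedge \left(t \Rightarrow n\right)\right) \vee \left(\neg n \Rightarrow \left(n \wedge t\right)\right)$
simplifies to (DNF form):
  $n$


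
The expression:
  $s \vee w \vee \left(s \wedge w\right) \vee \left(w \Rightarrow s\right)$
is always true.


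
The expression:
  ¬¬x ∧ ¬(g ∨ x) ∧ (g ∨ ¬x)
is never true.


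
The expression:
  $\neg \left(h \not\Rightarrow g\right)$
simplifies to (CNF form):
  $g \vee \neg h$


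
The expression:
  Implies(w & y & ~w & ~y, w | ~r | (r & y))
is always true.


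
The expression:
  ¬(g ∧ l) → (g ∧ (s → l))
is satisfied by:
  {g: True, l: True, s: False}
  {g: True, s: False, l: False}
  {g: True, l: True, s: True}


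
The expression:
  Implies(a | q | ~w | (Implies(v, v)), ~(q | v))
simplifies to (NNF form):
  ~q & ~v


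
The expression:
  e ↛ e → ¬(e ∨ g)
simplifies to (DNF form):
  True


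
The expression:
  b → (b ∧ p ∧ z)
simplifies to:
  (p ∧ z) ∨ ¬b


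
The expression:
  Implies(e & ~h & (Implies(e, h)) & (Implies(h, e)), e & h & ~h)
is always true.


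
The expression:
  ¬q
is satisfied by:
  {q: False}


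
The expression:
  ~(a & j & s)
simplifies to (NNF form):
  ~a | ~j | ~s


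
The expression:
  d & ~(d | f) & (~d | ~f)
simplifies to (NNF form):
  False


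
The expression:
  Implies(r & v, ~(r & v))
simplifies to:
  ~r | ~v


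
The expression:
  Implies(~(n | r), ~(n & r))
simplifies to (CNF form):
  True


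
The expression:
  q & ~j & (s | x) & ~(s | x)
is never true.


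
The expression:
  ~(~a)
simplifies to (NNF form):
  a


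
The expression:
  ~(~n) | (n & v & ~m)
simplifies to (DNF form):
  n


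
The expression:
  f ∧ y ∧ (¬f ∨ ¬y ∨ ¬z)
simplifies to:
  f ∧ y ∧ ¬z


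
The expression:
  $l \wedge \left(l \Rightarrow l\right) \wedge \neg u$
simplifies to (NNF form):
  $l \wedge \neg u$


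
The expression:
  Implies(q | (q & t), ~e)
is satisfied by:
  {e: False, q: False}
  {q: True, e: False}
  {e: True, q: False}


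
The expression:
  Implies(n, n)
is always true.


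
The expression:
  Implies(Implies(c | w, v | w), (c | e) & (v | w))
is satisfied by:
  {c: True, e: True, w: True, v: True}
  {c: True, e: True, w: True, v: False}
  {c: True, e: True, v: True, w: False}
  {c: True, e: True, v: False, w: False}
  {c: True, w: True, v: True, e: False}
  {c: True, w: True, v: False, e: False}
  {c: True, w: False, v: True, e: False}
  {c: True, w: False, v: False, e: False}
  {e: True, w: True, v: True, c: False}
  {e: True, w: True, v: False, c: False}
  {e: True, v: True, w: False, c: False}


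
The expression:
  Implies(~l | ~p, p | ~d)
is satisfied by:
  {p: True, d: False}
  {d: False, p: False}
  {d: True, p: True}


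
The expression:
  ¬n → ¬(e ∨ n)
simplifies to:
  n ∨ ¬e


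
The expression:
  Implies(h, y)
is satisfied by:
  {y: True, h: False}
  {h: False, y: False}
  {h: True, y: True}


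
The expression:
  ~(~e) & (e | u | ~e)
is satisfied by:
  {e: True}


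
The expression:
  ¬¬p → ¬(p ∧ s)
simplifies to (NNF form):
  ¬p ∨ ¬s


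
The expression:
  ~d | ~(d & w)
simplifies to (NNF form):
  ~d | ~w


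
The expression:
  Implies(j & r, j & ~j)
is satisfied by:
  {r: False, j: False}
  {j: True, r: False}
  {r: True, j: False}


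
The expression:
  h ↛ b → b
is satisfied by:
  {b: True, h: False}
  {h: False, b: False}
  {h: True, b: True}


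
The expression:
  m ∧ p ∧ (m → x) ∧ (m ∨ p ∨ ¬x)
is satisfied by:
  {m: True, p: True, x: True}


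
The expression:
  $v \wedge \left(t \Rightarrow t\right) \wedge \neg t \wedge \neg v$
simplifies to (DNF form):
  $\text{False}$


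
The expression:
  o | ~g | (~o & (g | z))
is always true.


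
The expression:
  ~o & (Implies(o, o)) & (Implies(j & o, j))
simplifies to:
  ~o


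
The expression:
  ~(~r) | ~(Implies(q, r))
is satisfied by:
  {r: True, q: True}
  {r: True, q: False}
  {q: True, r: False}


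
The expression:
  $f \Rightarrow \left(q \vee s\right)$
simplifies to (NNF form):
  $q \vee s \vee \neg f$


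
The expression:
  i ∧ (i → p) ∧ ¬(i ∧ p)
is never true.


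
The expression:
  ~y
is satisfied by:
  {y: False}


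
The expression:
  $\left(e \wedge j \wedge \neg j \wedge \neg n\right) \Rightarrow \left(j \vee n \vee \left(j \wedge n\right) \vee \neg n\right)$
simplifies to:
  $\text{True}$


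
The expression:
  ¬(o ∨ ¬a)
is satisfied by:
  {a: True, o: False}


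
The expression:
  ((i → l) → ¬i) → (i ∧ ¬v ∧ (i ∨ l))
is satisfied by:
  {i: True, l: True, v: False}
  {i: True, v: False, l: False}
  {i: True, l: True, v: True}


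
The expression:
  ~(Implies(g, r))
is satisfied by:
  {g: True, r: False}


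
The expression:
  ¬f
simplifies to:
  ¬f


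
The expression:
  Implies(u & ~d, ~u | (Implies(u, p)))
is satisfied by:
  {d: True, p: True, u: False}
  {d: True, u: False, p: False}
  {p: True, u: False, d: False}
  {p: False, u: False, d: False}
  {d: True, p: True, u: True}
  {d: True, u: True, p: False}
  {p: True, u: True, d: False}
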